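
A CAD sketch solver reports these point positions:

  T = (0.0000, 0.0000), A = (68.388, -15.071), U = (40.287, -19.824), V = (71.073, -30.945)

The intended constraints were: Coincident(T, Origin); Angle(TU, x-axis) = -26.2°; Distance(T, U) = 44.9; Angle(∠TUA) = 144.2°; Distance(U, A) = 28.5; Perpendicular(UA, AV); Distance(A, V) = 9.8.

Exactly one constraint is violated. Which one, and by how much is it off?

Distance(A, V) = 9.8 — off by 6.30.

T = (0.00, 0.00) ✓; TU at -26.20° ✓; |TU| = 44.90 ✓; ∠TUA = 144.2° ✓; |UA| = 28.50 ✓; ∠(UA, AV) = 90.00° ✓; |AV| = 16.10 ✗.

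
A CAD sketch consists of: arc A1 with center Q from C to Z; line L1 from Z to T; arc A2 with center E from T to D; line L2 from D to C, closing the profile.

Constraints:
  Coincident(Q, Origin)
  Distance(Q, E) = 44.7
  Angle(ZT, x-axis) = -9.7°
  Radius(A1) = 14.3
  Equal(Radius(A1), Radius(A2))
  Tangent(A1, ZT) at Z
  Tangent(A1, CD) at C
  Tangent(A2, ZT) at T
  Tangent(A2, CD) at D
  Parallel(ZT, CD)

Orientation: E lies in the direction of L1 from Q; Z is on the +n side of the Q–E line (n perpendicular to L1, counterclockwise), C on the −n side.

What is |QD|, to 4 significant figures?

46.93

Tangency of A1 to both parallel lines with radius 14.3 puts Z and C at Q ± 14.3·n: Z = (2.409, 14.10), C = (-2.409, -14.10). Equal radii place T and D the same way about E: T = E + 14.3·n = (46.47, 6.564), D = E − 14.3·n = (41.65, -21.63). Then |QD| = |D − Q| = 46.93.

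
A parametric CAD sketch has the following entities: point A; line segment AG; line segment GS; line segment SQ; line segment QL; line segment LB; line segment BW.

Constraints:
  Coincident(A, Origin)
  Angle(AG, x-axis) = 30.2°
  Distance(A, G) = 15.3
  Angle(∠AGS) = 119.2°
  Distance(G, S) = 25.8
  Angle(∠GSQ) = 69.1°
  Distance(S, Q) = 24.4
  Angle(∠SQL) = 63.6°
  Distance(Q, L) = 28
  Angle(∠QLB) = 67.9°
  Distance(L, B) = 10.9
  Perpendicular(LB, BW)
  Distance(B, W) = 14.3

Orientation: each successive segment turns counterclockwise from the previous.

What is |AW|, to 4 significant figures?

20.87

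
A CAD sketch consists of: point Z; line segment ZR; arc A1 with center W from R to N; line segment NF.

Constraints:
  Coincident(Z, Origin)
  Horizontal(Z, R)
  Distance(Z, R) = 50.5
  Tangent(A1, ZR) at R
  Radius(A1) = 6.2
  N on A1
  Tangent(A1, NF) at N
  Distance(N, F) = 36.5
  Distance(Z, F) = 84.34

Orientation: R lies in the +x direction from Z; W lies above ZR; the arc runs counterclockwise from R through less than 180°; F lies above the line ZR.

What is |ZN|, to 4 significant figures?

55.28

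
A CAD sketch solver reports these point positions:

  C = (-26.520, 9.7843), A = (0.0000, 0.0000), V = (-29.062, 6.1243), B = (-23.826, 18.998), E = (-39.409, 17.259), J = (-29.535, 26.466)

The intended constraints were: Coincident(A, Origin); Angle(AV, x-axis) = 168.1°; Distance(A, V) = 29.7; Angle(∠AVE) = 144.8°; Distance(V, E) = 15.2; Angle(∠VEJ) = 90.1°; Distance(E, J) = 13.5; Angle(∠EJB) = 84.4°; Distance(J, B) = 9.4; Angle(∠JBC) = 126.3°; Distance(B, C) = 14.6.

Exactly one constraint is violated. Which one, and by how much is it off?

Distance(B, C) = 14.6 — off by 5.00.

A = (0.00, 0.00) ✓; AV at 168.1° ✓; |AV| = 29.70 ✓; ∠AVE = 144.8° ✓; |VE| = 15.20 ✓; ∠VEJ = 90.10° ✓; |EJ| = 13.50 ✓; ∠EJB = 84.40° ✓; |JB| = 9.400 ✓; ∠JBC = 126.3° ✓; |BC| = 9.599 ✗.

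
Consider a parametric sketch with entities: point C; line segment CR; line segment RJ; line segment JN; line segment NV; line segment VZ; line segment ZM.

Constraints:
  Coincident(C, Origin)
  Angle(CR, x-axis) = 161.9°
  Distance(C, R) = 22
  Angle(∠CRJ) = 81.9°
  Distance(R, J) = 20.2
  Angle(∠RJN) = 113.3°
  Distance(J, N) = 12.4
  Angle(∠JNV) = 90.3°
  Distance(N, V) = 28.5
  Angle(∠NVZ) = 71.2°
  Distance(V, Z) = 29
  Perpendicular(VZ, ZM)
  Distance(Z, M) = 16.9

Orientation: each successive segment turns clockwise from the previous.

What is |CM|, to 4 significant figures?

31.05

C is at the origin; CR runs at 161.9° with length 22.0, so R = (-20.91, 6.835). ∠CRJ = 81.9° gives RJ at 63.80° from the x-axis; with |RJ| = 20.2, J = (-11.99, 24.96). ∠RJN = 113.3° gives JN at -2.900° from the x-axis; with |JN| = 12.4, N = (0.3912, 24.33). ∠JNV = 90.3° gives NV at -92.60° from the x-axis; with |NV| = 28.5, V = (-0.9017, -4.139). ∠NVZ = 71.2° gives VZ at 158.6° from the x-axis; with |VZ| = 29.0, Z = (-27.90, 6.443). The perpendicularity gives ZM at right angles to VZ, so ZM runs at 68.60°; with |ZM| = 16.9, M = (-21.74, 22.18). Then |CM| = |M − C| = 31.05.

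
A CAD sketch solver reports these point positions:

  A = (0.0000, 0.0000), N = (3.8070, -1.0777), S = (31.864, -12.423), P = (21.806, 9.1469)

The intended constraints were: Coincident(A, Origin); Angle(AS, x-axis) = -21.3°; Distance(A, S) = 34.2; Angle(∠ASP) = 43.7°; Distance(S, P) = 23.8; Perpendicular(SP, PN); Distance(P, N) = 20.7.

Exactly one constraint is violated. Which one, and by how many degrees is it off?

Perpendicular(SP, PN) — off by 4.60°.

A = (0.00, 0.00) ✓; AS at -21.30° ✓; |AS| = 34.20 ✓; ∠ASP = 43.70° ✓; |SP| = 23.80 ✓; ∠(SP, PN) = 94.60° ✗; |PN| = 20.70 ✓.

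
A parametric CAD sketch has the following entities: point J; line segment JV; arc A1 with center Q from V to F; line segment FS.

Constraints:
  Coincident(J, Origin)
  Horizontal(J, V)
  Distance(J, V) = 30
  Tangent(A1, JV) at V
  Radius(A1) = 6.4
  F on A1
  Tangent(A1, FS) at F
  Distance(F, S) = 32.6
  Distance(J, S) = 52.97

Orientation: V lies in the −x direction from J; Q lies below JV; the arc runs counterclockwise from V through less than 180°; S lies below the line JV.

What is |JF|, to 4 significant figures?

36.98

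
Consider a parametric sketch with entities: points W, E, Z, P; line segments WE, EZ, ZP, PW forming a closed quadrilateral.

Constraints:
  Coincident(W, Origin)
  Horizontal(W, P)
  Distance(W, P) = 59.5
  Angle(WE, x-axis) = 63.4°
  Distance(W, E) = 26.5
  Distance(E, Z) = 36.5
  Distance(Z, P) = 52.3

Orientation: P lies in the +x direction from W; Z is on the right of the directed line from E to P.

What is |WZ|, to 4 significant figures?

15.40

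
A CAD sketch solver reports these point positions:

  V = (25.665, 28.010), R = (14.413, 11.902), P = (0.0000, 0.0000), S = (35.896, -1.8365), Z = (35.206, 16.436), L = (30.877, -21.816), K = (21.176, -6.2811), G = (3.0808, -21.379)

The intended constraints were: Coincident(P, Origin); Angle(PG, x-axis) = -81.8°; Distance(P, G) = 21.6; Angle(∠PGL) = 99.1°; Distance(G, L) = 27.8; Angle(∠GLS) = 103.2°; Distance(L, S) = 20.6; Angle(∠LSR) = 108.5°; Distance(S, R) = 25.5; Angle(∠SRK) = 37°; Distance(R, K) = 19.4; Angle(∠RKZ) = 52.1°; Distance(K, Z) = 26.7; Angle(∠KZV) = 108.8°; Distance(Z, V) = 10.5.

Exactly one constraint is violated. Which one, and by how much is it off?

Distance(Z, V) = 10.5 — off by 4.50.

P = (0.00, 0.00) ✓; PG at -81.80° ✓; |PG| = 21.60 ✓; ∠PGL = 99.10° ✓; |GL| = 27.80 ✓; ∠GLS = 103.2° ✓; |LS| = 20.60 ✓; ∠LSR = 108.5° ✓; |SR| = 25.50 ✓; ∠SRK = 37.00° ✓; |RK| = 19.40 ✓; ∠RKZ = 52.10° ✓; |KZ| = 26.70 ✓; ∠KZV = 108.8° ✓; |ZV| = 15.00 ✗.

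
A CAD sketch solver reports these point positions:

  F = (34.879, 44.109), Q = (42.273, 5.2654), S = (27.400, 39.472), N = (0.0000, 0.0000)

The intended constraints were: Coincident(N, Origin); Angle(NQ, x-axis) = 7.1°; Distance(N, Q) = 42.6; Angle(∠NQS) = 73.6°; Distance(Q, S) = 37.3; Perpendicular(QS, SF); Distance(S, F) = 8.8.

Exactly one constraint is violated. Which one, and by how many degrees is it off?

Perpendicular(QS, SF) — off by 8.30°.

N = (0.00, 0.00) ✓; NQ at 7.100° ✓; |NQ| = 42.60 ✓; ∠NQS = 73.60° ✓; |QS| = 37.30 ✓; ∠(QS, SF) = 81.70° ✗; |SF| = 8.800 ✓.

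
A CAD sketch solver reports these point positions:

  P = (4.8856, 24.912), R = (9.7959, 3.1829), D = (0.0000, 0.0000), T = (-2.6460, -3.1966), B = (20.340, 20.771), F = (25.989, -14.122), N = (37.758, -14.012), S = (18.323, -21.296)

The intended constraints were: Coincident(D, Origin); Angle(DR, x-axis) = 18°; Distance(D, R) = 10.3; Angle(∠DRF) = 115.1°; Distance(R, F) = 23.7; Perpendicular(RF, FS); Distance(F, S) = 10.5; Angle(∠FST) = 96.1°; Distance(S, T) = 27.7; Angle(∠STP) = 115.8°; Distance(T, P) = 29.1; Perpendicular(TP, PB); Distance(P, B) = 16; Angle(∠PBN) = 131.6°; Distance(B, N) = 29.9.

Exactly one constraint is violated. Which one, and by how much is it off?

Distance(B, N) = 29.9 — off by 9.00.

D = (0.00, 0.00) ✓; DR at 18.00° ✓; |DR| = 10.30 ✓; ∠DRF = 115.1° ✓; |RF| = 23.70 ✓; ∠(RF, FS) = 90.00° ✓; |FS| = 10.50 ✓; ∠FST = 96.10° ✓; |ST| = 27.70 ✓; ∠STP = 115.8° ✓; |TP| = 29.10 ✓; ∠(TP, PB) = 90.00° ✓; |PB| = 16.00 ✓; ∠PBN = 131.6° ✓; |BN| = 38.90 ✗.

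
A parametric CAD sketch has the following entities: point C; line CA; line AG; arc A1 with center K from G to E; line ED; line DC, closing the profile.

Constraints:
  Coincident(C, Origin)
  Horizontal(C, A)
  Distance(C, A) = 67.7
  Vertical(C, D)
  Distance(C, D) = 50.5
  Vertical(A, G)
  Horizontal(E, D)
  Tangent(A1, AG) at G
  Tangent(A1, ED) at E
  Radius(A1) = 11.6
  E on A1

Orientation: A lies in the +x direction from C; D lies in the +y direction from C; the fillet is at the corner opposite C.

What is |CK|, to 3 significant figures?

68.3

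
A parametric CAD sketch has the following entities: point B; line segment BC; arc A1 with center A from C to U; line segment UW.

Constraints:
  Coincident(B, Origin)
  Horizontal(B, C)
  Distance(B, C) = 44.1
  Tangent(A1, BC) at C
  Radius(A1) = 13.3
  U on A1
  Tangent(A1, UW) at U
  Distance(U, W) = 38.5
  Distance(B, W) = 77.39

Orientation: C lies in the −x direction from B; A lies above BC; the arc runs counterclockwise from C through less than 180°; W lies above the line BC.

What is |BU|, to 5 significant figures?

39.972

B is at the origin; B and C share the same y with |BC| = 44.1 and C on the −x side, so C = (-44.100, 0.0000). Tangency of A1 to BC means the radius AC is perpendicular to BC, so A = C + (0, 13.3) = (-44.100, 13.300). Since AU ⟂ UW (tangency), |AW| = √(13.3² + 38.5²) = 40.733 regardless of where U sits on A1. So W lies on both circle(B, 77.39) and circle(A, 40.733); the above-BC intersection is W = (-57.542, 51.751). U is the foot of the tangent from W: U = (-33.666, 21.548).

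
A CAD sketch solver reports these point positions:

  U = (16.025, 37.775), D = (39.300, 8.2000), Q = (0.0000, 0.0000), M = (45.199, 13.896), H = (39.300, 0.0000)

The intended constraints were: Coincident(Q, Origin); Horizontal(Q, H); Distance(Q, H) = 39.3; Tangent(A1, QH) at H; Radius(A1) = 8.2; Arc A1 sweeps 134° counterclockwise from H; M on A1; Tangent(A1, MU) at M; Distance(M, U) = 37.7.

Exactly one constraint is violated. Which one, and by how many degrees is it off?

Tangent(A1, MU) at M — off by 6.70°.

Q = (0.00, 0.00) ✓; Q.y = 0.00, H.y = 0.00 ✓; |QH| = 39.30 ✓; ∠(DH, HQ) = 90.00° ✓; |DH| = 8.200 ✓; bearing(D→M) − bearing(D→H) = 134.0° ✓; |DM| = 8.200 ✓; ∠(DM, MU) = 83.30° ✗; |MU| = 37.70 ✓.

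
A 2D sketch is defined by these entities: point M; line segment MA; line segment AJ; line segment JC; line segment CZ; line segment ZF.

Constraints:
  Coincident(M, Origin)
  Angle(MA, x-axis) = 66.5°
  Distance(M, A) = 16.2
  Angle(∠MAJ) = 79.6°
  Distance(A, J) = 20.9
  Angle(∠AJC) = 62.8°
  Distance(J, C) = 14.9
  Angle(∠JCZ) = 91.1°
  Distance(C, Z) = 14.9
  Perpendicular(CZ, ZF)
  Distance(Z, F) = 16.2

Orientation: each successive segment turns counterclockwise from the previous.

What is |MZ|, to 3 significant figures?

9.50

M is at the origin; MA runs at 66.5° with length 16.2, so A = (6.46, 14.9). ∠MAJ = 79.6° gives AJ at 167° from the x-axis; with |AJ| = 20.9, J = (-13.9, 19.6). ∠AJC = 62.8° gives JC at -75.9° from the x-axis; with |JC| = 14.9, C = (-10.3, 5.14). ∠JCZ = 91.1° gives CZ at 13.0° from the x-axis; with |CZ| = 14.9, Z = (4.25, 8.49). Then |MZ| = |Z − M| = 9.50.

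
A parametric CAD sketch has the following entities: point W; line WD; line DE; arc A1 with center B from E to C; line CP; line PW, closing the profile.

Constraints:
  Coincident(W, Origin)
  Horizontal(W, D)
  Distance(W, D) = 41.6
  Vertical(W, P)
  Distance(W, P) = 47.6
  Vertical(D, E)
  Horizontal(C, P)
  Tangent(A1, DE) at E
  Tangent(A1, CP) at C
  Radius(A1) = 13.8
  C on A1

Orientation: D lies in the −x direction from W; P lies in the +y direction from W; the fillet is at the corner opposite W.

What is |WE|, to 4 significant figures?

53.60

W is at the origin; W and D share the same y with |WD| = 41.6 and D on the −x side, so D = (-41.60, 0.000). W and P share the same x with |WP| = 47.6 and P on the +y side, so P = (0.000, 47.60). The virtual corner opposite W is at (-41.60, 47.60). Since A1 is tangent to DE there, BE ⟂ DE and tangency of A1 to CP means the radius BC is perpendicular to CP, with radius 13.8, so the center B sits 13.8 in from both sides at B = (-27.80, 33.80). That places the tangent points at E = (-41.60, 33.80) on DE and C = (-27.80, 47.60) on CP. Then |WE| = |E − W| = 53.60.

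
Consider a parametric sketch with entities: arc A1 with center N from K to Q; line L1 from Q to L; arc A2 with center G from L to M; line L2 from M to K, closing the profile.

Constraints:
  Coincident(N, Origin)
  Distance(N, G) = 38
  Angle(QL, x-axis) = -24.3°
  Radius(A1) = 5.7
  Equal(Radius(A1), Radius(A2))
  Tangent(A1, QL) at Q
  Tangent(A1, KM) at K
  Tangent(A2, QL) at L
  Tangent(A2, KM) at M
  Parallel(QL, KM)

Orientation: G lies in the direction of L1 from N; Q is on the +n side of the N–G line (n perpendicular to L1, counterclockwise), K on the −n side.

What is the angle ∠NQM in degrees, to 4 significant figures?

73.30°

The slot axis is L1's direction at -24.3°, so u = (cos -24.3°, sin -24.3°) = (0.9114, -0.4115) and n = (−sin -24.3°, cos -24.3°) = (0.4115, 0.9114). N is at the origin and G lies 38.0 along u from N, so G = 38.0·u = (34.63, -15.64). Tangency of A1 to both parallel lines with radius 5.7 puts Q and K at N ± 5.7·n: Q = (2.346, 5.195), K = (-2.346, -5.195). Equal radii place L and M the same way about G: L = G + 5.7·n = (36.98, -10.44), M = G − 5.7·n = (32.29, -20.83). Then cos ∠NQM = QN·QM / (|QN||QM|), giving 73.30°.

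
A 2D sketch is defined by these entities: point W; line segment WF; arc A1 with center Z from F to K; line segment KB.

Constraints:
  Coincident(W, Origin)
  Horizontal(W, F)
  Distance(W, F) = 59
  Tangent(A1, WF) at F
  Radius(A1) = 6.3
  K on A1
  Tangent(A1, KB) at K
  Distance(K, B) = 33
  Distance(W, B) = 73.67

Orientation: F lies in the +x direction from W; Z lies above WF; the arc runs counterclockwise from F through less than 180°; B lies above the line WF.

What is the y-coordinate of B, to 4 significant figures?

39.76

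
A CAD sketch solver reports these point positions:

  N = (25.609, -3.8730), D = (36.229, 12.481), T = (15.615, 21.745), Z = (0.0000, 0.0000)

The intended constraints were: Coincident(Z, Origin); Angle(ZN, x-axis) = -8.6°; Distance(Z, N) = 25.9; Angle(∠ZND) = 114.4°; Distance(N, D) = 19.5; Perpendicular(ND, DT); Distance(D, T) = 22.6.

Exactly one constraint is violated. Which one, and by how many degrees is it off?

Perpendicular(ND, DT) — off by 8.80°.

Z = (0.00, 0.00) ✓; ZN at -8.600° ✓; |ZN| = 25.90 ✓; ∠ZND = 114.4° ✓; |ND| = 19.50 ✓; ∠(ND, DT) = 98.80° ✗; |DT| = 22.60 ✓.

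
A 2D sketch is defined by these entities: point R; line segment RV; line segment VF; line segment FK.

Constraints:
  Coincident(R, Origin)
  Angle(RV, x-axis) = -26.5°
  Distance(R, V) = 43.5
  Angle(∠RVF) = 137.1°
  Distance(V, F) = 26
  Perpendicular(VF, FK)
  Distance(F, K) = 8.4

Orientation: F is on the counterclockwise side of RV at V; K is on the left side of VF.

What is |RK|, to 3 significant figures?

61.6

R is at the origin; RV runs at -26.5° with length 43.5, so V = 43.5·(cos -26.5°, sin -26.5°) = (38.9, -19.4). ∠RVF = 137.1°, so VF runs at -26.5° + (180° − 137.1°) = 16.4° from the x-axis; with |VF| = 26.0, F = V + 26.0·(cos 16.4°, sin 16.4°) = (63.9, -12.1). VF ⟂ FK; with |FK| = 8.4 on the left of VF, K = F + 8.4·(-0.282, 0.959) = (61.5, -4.01). Then |RK| = |K − R| = 61.6.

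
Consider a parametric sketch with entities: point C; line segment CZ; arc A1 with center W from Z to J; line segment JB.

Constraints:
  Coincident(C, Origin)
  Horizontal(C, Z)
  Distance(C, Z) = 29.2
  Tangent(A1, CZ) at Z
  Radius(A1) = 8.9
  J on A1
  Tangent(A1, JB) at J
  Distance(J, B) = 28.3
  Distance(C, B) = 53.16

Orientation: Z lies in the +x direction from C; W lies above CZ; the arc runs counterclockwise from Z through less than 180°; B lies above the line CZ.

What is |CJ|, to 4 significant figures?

39.14

Checks: |WJ| = 8.900 ✓; ∠(WJ, JB) = 90.00° ✓; |JB| = 28.30 ✓; |CB| = 53.16 ✓.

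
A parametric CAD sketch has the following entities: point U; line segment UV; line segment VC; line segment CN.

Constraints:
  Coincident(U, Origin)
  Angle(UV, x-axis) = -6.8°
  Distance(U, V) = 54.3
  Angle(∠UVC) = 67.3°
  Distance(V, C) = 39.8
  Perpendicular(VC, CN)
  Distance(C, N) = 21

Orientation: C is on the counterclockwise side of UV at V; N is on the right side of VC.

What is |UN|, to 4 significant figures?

73.55

U is at the origin; UV runs at -6.8° with length 54.3, so V = 54.3·(cos -6.8°, sin -6.8°) = (53.92, -6.429). ∠UVC = 67.3°, so VC runs at -6.8° + (180° − 67.3°) = 105.9° from the x-axis; with |VC| = 39.8, C = V + 39.8·(cos 105.9°, sin 105.9°) = (43.01, 31.85). VC ⟂ CN; with |CN| = 21.0 on the right of VC, N = C + 21.0·(0.9617, 0.2740) = (63.21, 37.60). Then |UN| = |N − U| = 73.55.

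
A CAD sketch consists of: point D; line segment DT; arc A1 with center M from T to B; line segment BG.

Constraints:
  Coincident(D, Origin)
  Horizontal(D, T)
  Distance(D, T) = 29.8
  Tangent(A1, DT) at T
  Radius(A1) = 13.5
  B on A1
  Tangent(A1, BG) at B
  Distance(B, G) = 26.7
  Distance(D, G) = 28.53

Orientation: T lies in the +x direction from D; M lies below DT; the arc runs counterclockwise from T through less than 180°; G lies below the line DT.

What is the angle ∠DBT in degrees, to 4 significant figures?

133.8°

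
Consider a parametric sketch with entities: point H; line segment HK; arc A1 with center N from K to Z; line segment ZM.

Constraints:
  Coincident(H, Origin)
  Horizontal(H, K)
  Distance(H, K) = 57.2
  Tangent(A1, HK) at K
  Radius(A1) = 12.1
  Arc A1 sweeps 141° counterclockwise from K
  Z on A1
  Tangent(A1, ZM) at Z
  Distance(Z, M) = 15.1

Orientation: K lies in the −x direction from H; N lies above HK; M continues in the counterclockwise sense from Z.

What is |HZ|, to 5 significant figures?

54.047

H is at the origin; HK is horizontal with |HK| = 57.2 and K on the −x side, so K = (-57.200, 0.0000). The tangent condition forces NK to be normal to HK, so N = K + (0, 12.1) = (-57.200, 12.100). On A1, K sits at bearing -90° from N; a 141° counterclockwise sweep puts Z at bearing 51°, so Z = N + 12.1·(cos 51°, sin 51°) = (-49.585, 21.503). Then |HZ| = |Z − H| = 54.047.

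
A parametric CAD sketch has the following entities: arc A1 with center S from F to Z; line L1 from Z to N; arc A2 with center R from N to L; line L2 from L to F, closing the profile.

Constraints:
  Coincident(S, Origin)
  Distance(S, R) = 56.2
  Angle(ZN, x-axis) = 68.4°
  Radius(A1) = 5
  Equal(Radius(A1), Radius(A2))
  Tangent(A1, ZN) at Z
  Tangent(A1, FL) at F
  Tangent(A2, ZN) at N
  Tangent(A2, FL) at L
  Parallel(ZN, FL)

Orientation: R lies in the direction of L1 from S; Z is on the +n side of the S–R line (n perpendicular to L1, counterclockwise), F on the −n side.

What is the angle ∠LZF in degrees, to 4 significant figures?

79.91°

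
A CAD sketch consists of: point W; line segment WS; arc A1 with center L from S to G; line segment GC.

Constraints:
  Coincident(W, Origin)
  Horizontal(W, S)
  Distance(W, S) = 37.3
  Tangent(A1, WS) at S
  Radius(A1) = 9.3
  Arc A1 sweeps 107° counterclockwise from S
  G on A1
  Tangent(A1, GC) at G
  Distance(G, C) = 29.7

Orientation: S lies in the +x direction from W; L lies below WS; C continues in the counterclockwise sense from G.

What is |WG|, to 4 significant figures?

30.84

Tangency of A1 to WS means the radius LS is perpendicular to WS, so L = S + (0, -9.3) = (37.30, -9.300). On A1, S sits at bearing 90° from L; a 107° counterclockwise sweep puts G at bearing 197°, so G = L + 9.3·(cos 197°, sin 197°) = (28.41, -12.02). Then |WG| = |G − W| = 30.84.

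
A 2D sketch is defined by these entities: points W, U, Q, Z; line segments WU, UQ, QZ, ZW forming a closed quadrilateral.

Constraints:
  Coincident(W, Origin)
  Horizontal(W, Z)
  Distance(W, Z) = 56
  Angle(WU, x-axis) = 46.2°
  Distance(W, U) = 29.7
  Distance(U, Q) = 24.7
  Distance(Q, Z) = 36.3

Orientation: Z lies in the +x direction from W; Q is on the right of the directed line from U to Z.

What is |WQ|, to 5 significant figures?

20.111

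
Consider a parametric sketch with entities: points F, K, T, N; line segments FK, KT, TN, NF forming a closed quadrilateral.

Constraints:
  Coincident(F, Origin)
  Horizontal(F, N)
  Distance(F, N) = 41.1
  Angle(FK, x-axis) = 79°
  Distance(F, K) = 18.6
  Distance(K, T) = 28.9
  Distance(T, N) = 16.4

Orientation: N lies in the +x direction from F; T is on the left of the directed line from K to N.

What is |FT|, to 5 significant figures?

34.891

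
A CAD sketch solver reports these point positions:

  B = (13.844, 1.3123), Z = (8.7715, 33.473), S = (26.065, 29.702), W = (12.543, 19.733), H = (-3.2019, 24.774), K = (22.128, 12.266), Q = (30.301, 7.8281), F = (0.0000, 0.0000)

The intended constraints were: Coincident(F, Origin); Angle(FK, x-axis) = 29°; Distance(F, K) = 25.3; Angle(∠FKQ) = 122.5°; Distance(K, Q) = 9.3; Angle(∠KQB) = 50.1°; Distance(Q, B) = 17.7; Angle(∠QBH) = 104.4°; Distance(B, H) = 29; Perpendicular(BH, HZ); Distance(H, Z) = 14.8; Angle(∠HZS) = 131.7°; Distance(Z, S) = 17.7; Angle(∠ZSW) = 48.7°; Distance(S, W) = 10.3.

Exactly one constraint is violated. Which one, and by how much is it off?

Distance(S, W) = 10.3 — off by 6.50.

F = (0.00, 0.00) ✓; FK at 29.00° ✓; |FK| = 25.30 ✓; ∠FKQ = 122.5° ✓; |KQ| = 9.300 ✓; ∠KQB = 50.10° ✓; |QB| = 17.70 ✓; ∠QBH = 104.4° ✓; |BH| = 29.00 ✓; ∠(BH, HZ) = 90.00° ✓; |HZ| = 14.80 ✓; ∠HZS = 131.7° ✓; |ZS| = 17.70 ✓; ∠ZSW = 48.70° ✓; |SW| = 16.80 ✗.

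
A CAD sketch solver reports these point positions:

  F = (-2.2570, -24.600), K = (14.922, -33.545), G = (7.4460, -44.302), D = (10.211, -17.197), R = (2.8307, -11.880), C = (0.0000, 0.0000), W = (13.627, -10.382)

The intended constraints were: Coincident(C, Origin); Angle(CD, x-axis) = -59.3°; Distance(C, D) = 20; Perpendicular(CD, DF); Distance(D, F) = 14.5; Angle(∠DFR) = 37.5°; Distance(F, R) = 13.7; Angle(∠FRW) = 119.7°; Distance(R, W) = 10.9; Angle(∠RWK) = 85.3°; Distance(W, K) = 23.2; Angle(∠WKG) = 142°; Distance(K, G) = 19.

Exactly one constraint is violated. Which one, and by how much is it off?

Distance(K, G) = 19 — off by 5.90.

C = (0.00, 0.00) ✓; CD at -59.30° ✓; |CD| = 20.00 ✓; ∠(CD, DF) = 90.00° ✓; |DF| = 14.50 ✓; ∠DFR = 37.50° ✓; |FR| = 13.70 ✓; ∠FRW = 119.7° ✓; |RW| = 10.90 ✓; ∠RWK = 85.30° ✓; |WK| = 23.20 ✓; ∠WKG = 142.0° ✓; |KG| = 13.10 ✗.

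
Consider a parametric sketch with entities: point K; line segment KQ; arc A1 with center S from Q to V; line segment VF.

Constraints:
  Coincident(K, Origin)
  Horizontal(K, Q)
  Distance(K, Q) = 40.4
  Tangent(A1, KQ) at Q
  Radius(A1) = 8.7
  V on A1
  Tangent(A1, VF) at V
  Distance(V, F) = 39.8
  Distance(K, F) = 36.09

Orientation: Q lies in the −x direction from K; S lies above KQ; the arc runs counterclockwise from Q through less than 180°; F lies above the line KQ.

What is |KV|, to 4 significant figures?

33.68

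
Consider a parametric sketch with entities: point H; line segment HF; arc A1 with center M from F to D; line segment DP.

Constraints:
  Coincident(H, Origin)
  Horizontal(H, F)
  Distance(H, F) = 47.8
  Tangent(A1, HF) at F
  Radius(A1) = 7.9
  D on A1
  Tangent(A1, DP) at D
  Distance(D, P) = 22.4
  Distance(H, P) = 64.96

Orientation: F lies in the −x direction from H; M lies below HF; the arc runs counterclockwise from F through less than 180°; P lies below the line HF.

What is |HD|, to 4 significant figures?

56.11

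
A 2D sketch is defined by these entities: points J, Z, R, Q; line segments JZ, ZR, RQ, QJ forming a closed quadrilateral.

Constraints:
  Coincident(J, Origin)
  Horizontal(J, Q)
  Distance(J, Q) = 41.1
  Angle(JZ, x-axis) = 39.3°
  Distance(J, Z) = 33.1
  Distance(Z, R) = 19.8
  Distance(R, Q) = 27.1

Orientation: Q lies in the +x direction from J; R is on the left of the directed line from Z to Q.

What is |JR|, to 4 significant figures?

52.00

Checks: |ZR| = 19.80 ✓; |RQ| = 27.10 ✓.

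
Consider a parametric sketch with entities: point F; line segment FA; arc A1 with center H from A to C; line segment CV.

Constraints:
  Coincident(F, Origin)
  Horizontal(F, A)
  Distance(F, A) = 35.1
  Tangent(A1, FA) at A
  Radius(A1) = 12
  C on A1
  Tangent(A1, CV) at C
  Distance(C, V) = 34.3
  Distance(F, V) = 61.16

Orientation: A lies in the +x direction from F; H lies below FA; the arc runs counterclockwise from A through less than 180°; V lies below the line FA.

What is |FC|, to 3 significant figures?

29.3

F is at the origin; F and A share the same y with |FA| = 35.1 and A on the +x side, so A = (35.1, 0.00). Since A1 is tangent to FA there, HA ⟂ FA, so H = A + (0, -12) = (35.1, -12.0). Since HC ⟂ CV (tangency), |HV| = √(12.0² + 34.3²) = 36.3 regardless of where C sits on A1. So V lies on both circle(F, 61.16) and circle(H, 36.3); the below-FA intersection is V = (37.6, -48.3). C is the foot of the tangent from V: C = (24.1, -16.7).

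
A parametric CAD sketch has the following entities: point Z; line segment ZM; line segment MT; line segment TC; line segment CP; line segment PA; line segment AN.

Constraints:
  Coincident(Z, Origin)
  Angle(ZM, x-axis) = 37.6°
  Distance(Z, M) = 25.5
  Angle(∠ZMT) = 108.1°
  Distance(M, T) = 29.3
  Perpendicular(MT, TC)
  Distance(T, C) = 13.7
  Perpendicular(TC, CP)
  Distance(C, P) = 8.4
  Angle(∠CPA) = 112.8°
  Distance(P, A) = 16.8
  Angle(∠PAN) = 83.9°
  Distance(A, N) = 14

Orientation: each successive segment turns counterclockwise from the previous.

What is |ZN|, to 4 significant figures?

46.68

∠CPA = 112.8° gives PA at -3.300° from the x-axis; with |PA| = 16.8, A = (17.08, 29.72). ∠PAN = 83.9° gives AN at 92.80° from the x-axis; with |AN| = 14.0, N = (16.40, 43.70). Then |ZN| = |N − Z| = 46.68.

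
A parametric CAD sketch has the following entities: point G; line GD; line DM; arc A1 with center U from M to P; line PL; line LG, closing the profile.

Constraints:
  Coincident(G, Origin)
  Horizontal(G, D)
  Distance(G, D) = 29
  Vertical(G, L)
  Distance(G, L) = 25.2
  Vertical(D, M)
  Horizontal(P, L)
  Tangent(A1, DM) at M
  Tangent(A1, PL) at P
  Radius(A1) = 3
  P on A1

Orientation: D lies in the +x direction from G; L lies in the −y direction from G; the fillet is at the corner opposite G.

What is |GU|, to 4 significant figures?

34.19

G and L share the same x with |GL| = 25.2 and L on the −y side, so L = (0.000, -25.20). The virtual corner opposite G is at (29.00, -25.20). A1 meets DM tangentially, so UM is at right angles to DM and A1 meets PL tangentially, so UP is at right angles to PL, with radius 3.0, so the center U sits 3.0 in from both sides at U = (26.00, -22.20). Then |GU| = |U − G| = 34.19.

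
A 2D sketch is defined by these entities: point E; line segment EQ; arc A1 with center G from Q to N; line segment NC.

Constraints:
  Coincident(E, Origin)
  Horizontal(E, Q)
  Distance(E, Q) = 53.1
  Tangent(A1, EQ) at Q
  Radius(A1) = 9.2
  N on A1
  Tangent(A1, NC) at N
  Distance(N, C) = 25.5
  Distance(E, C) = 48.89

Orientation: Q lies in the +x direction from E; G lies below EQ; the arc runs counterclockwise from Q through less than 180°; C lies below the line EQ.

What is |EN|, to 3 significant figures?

44.7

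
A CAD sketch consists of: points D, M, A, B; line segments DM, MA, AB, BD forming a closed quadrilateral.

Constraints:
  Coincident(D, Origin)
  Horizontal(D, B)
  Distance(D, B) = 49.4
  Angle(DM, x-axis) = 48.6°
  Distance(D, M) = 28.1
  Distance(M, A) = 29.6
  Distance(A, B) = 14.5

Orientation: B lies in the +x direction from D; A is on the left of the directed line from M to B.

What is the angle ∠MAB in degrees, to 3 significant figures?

111°

Checks: DM at 48.60° ✓; |MA| = 29.60 ✓; |AB| = 14.50 ✓.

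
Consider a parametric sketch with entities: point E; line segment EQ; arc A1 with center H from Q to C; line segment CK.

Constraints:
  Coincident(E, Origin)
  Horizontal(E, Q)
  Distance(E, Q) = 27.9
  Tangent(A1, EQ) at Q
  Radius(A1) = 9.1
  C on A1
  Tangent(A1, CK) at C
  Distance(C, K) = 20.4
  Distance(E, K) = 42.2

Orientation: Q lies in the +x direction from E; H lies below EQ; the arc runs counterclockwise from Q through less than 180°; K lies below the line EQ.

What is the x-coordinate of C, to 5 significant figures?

19.632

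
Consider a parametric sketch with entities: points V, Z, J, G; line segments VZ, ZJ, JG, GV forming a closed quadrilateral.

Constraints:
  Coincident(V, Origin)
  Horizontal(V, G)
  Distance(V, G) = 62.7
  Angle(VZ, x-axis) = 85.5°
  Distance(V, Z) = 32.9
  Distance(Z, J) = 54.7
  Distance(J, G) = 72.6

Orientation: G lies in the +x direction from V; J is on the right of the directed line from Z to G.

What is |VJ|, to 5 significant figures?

22.155

Checks: |ZJ| = 54.70 ✓; |JG| = 72.60 ✓.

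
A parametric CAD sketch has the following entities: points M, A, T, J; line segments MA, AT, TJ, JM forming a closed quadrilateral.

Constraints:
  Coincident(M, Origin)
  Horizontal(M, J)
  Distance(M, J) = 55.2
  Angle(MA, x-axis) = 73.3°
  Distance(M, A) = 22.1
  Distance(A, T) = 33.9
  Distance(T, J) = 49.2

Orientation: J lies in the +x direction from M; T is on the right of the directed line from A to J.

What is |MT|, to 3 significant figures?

14.8

Checks: |AT| = 33.90 ✓; |TJ| = 49.20 ✓.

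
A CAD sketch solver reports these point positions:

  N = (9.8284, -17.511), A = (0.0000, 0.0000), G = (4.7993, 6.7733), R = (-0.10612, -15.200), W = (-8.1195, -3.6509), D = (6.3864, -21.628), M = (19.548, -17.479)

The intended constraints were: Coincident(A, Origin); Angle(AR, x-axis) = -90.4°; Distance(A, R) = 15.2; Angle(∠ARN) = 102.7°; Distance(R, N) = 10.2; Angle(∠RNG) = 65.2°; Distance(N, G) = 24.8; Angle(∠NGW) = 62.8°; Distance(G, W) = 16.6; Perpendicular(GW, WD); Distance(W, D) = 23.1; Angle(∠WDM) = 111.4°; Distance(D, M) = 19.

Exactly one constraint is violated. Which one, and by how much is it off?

Distance(D, M) = 19 — off by 5.20.

A = (0.00, 0.00) ✓; AR at -90.40° ✓; |AR| = 15.20 ✓; ∠ARN = 102.7° ✓; |RN| = 10.20 ✓; ∠RNG = 65.20° ✓; |NG| = 24.80 ✓; ∠NGW = 62.80° ✓; |GW| = 16.60 ✓; ∠(GW, WD) = 90.00° ✓; |WD| = 23.10 ✓; ∠WDM = 111.4° ✓; |DM| = 13.80 ✗.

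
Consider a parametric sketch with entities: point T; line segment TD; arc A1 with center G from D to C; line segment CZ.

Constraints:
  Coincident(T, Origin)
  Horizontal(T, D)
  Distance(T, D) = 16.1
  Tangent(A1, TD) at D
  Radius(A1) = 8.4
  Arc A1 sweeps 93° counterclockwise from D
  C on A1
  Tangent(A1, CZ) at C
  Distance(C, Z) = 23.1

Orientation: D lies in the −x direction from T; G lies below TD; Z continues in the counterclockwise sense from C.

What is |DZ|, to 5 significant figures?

32.706

On A1, D sits at bearing 90° from G; a 93° counterclockwise sweep puts C at bearing 183°, so C = G + 8.4·(cos 183°, sin 183°) = (-24.488, -8.8396). A1 meets CZ tangentially, so GC is at right angles to CZ, so CZ runs along (−sin 183°, cos 183°); with |CZ| = 23.1, Z = (-23.280, -31.908). Then |DZ| = |Z − D| = 32.706.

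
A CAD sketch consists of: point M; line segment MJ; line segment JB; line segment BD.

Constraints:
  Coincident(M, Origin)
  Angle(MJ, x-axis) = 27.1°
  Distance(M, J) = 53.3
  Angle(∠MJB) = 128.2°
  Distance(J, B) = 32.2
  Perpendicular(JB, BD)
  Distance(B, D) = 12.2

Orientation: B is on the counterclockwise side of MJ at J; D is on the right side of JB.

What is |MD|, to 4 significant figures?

84.68

M is at the origin; MJ runs at 27.1° with length 53.3, so J = 53.3·(cos 27.1°, sin 27.1°) = (47.45, 24.28). ∠MJB = 128.2°, so JB runs at 27.1° + (180° − 128.2°) = 78.90° from the x-axis; with |JB| = 32.2, B = J + 32.2·(cos 78.90°, sin 78.90°) = (53.65, 55.88). JB is perpendicular to BD; with |BD| = 12.2 on the right of JB, D = B + 12.2·(0.9813, -0.1925) = (65.62, 53.53). Then |MD| = |D − M| = 84.68.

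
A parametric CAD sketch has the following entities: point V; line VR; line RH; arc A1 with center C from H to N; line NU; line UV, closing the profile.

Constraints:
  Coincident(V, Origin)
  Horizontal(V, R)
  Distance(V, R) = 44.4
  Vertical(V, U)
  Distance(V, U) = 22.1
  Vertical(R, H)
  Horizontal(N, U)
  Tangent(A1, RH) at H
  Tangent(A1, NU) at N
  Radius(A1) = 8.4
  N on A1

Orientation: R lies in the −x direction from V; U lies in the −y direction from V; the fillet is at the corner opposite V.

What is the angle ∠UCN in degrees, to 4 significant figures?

76.87°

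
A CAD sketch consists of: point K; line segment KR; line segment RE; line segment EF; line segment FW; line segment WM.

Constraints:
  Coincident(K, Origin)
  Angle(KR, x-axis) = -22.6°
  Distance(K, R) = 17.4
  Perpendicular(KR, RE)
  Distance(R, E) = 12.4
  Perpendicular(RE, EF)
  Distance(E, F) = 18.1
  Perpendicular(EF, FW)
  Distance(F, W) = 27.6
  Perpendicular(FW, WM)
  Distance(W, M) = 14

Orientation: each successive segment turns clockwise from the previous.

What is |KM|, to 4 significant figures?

20.20

K is at the origin; KR runs at -22.6° with length 17.4, so R = (16.06, -6.687). KR is perpendicular to RE, so RE runs at -112.6°; with |RE| = 12.4, E = (11.30, -18.13). RE ⟂ EF, so EF runs at 157.4°; with |EF| = 18.1, F = (-5.412, -11.18). The perpendicularity gives FW at right angles to EF, so FW runs at 67.40°; with |FW| = 27.6, W = (5.195, 14.30). The perpendicularity gives WM at right angles to FW, so WM runs at -22.60°; with |WM| = 14.0, M = (18.12, 8.922). Then |KM| = |M − K| = 20.20.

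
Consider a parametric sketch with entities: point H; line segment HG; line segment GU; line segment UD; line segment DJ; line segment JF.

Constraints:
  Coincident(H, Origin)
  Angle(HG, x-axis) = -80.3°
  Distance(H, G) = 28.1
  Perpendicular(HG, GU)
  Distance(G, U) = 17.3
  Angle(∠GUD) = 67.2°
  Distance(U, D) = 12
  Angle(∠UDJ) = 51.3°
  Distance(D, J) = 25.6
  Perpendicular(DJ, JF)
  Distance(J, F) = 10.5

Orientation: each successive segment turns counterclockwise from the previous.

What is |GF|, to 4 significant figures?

19.07

H is at the origin; HG runs at -80.3° with length 28.1, so G = (4.735, -27.70). The perpendicularity gives GU at right angles to HG, so GU runs at 9.700°; with |GU| = 17.3, U = (21.79, -24.78). ∠GUD = 67.2° gives UD at 122.5° from the x-axis; with |UD| = 12.0, D = (15.34, -14.66). ∠UDJ = 51.3° gives DJ at -108.8° from the x-axis; with |DJ| = 25.6, J = (7.090, -38.90). DJ ⟂ JF, so JF runs at -18.80°; with |JF| = 10.5, F = (17.03, -42.28). Then |GF| = |F − G| = 19.07.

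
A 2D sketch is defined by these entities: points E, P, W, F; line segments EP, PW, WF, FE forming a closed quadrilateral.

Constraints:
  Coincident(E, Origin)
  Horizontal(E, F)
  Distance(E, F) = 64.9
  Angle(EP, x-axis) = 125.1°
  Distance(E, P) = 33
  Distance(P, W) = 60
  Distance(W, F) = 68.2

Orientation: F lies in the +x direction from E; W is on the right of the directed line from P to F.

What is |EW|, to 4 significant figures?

28.96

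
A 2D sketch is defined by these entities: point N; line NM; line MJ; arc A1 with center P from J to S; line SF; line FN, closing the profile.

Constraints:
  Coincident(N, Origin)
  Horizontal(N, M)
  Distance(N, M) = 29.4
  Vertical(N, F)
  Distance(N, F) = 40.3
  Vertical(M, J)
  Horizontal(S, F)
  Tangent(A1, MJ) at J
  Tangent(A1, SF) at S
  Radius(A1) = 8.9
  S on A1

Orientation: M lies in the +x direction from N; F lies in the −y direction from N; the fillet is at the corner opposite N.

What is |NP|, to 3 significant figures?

37.5

N and F share the same x with |NF| = 40.3 and F on the −y side, so F = (0.00, -40.3). The virtual corner opposite N is at (29.4, -40.3). Tangency of A1 to MJ means the radius PJ is perpendicular to MJ and the tangent condition forces PS to be normal to SF, with radius 8.9, so the center P sits 8.9 in from both sides at P = (20.5, -31.4). Then |NP| = |P − N| = 37.5.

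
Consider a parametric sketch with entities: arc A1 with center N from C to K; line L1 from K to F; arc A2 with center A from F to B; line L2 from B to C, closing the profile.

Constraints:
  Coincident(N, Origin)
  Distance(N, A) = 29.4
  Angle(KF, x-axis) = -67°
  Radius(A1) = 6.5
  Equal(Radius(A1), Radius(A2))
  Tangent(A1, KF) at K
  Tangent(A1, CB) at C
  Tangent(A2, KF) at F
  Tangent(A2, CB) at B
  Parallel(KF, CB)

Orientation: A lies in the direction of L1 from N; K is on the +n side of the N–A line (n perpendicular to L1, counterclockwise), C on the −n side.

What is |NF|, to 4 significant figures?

30.11

Tangency of A1 to both parallel lines with radius 6.5 puts K and C at N ± 6.5·n: K = (5.983, 2.540), C = (-5.983, -2.540). Equal radii place F and B the same way about A: F = A + 6.5·n = (17.47, -24.52), B = A − 6.5·n = (5.504, -29.60). Then |NF| = |F − N| = 30.11.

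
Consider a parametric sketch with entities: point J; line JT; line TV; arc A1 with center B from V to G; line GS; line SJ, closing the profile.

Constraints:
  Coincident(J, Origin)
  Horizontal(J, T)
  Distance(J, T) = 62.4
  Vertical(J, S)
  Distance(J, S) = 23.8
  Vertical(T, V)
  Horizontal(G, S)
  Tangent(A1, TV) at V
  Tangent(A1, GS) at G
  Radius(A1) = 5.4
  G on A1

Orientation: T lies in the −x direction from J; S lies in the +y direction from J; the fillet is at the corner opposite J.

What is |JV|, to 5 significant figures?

65.056

The virtual corner opposite J is at (-62.400, 23.800). Tangency of A1 to TV means the radius BV is perpendicular to TV and since A1 is tangent to GS there, BG ⟂ GS, with radius 5.4, so the center B sits 5.4 in from both sides at B = (-57.000, 18.400). That places the tangent points at V = (-62.400, 18.400) on TV and G = (-57.000, 23.800) on GS. Then |JV| = |V − J| = 65.056.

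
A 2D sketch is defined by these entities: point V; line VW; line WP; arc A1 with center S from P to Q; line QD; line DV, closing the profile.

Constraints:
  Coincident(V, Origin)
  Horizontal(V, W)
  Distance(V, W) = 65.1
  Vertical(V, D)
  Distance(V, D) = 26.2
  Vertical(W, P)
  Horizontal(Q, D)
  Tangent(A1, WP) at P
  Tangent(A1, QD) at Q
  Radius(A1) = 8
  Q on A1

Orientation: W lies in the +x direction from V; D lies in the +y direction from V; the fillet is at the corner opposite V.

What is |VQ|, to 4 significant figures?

62.82

The virtual corner opposite V is at (65.10, 26.20). Since A1 is tangent to WP there, SP ⟂ WP and the tangent condition forces SQ to be normal to QD, with radius 8.0, so the center S sits 8.0 in from both sides at S = (57.10, 18.20). That places the tangent points at P = (65.10, 18.20) on WP and Q = (57.10, 26.20) on QD. Then |VQ| = |Q − V| = 62.82.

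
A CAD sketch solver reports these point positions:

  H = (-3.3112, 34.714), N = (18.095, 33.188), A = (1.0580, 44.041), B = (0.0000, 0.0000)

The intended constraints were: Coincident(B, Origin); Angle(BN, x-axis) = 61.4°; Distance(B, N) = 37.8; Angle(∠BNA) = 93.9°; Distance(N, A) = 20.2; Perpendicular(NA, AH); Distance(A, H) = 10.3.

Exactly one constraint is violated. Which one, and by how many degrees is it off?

Perpendicular(NA, AH) — off by 7.40°.

B = (0.00, 0.00) ✓; BN at 61.40° ✓; |BN| = 37.80 ✓; ∠BNA = 93.90° ✓; |NA| = 20.20 ✓; ∠(NA, AH) = 97.40° ✗; |AH| = 10.30 ✓.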